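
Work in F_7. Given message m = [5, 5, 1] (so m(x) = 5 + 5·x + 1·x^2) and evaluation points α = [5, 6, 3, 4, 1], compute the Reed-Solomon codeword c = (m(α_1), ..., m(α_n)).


c = [6, 1, 1, 6, 4]

Message polynomial: m(x) = 5 + 5·x + 1·x^2 (mod 7).
For each evaluation point α_i, compute m(α_i) mod 7:
  α_1 = 5: Horner steps 1 → 3 → 6, so m(5) = 6.
  α_2 = 6: Horner steps 1 → 4 → 1, so m(6) = 1.
  α_3 = 3: Horner steps 1 → 1 → 1, so m(3) = 1.
  α_4 = 4: Horner steps 1 → 2 → 6, so m(4) = 6.
  α_5 = 1: Horner steps 1 → 6 → 4, so m(1) = 4.
Codeword c = [6, 1, 1, 6, 4] ∈ F_7^5.


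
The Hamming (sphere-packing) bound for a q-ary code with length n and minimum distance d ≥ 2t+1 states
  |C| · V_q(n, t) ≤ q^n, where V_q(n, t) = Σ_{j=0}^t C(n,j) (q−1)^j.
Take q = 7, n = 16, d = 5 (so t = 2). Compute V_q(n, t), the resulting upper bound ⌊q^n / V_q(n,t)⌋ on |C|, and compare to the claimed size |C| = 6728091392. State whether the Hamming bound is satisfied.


V_q(n, t) = 4417, q^n = 33232930569601, Hamming bound = 7523869270, |C| = 6728091392 ≤ bound (satisfied).

Step 1: Compute V_q(n, t) = Σ_{j=0}^2 C(n, j) (q−1)^j.
  j = 0: C(16,0)·(6)^0 = 1·1 = 1.
  j = 1: C(16,1)·(6)^1 = 16·6 = 96.
  j = 2: C(16,2)·(6)^2 = 120·36 = 4320.
  V_q(n, t) = 1 + 96 + 4320 = 4417.
Step 2: q^n = 7^16 = 33232930569601.
Step 3: Hamming bound ⌊q^n / V_q(n,t)⌋ = ⌊33232930569601/4417⌋ = 7523869270.
Step 4: Compare |C| = 6728091392 to 7523869270: satisfied.
The claimed |C| lies below the Hamming bound.


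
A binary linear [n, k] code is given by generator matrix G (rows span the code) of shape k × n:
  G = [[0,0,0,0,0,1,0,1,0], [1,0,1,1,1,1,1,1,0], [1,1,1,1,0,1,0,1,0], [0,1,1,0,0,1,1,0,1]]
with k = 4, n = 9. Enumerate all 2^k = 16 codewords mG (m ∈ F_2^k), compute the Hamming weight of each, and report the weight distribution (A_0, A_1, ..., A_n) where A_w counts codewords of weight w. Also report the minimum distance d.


Weight distribution: A_0 = 1, A_2 = 1, A_3 = 1, A_4 = 3, A_5 = 6, A_6 = 3, A_7 = 1. Minimum distance d = 2.

Enumerate all 2^4 = 16 messages m ∈ F_2^4.
For each, compute codeword c = mG in F_2^9, then tally its weight.
  m = 0000 → c = 000000000, weight = 0.
  m = 1000 → c = 000001010, weight = 2.
  m = 0100 → c = 101111110, weight = 7.
  m = 1100 → c = 101110100, weight = 5.
  m = 0010 → c = 111101010, weight = 6.
  m = 1010 → c = 111100000, weight = 4.
  m = 0110 → c = 010010100, weight = 3.
  m = 1110 → c = 010011110, weight = 5.
  m = 0001 → c = 011001101, weight = 5.
  m = 1001 → c = 011000111, weight = 5.
  m = 0101 → c = 110110011, weight = 6.
  m = 1101 → c = 110111001, weight = 6.
  m = 0011 → c = 100100111, weight = 5.
  m = 1011 → c = 100101101, weight = 5.
  m = 0111 → c = 001011001, weight = 4.
  m = 1111 → c = 001010011, weight = 4.
Tally weights:
  weight 0: 1 codewords.
  weight 2: 1 codewords.
  weight 3: 1 codewords.
  weight 4: 3 codewords.
  weight 5: 6 codewords.
  weight 6: 3 codewords.
  weight 7: 1 codewords.
Minimum distance d = smallest w > 0 with A_w > 0 = 2.
Sanity: Σ A_w = 16 = 2^4 = 16 ✓.


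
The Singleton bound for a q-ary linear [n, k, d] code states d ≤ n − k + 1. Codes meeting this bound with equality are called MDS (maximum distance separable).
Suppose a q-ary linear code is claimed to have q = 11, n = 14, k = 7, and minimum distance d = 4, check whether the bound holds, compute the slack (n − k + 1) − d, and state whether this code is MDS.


Singleton RHS = n − k + 1 = 8, slack = 4, bound satisfied, not MDS.

Singleton bound: d ≤ n − k + 1.
Here n = 14, k = 7, so n − k + 1 = 8.
Given d = 4, check d ≤ 8: YES.
Slack = (n − k + 1) − d = 4.
The code is NOT MDS (slack = 4 > 0).
Description: the claimed parameters are [14, 7, 4]_11; such a code would be non-MDS.


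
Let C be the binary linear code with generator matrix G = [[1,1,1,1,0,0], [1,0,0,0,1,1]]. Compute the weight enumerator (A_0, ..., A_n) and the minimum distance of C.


Weight distribution: A_0 = 1, A_3 = 1, A_4 = 1, A_5 = 1. Minimum distance d = 3.

Enumerate all 2^2 = 4 messages m ∈ F_2^2.
For each, compute codeword c = mG in F_2^6, then tally its weight.
  m = 00 → c = 000000, weight = 0.
  m = 10 → c = 111100, weight = 4.
  m = 01 → c = 100011, weight = 3.
  m = 11 → c = 011111, weight = 5.
Tally weights:
  weight 0: 1 codewords.
  weight 3: 1 codewords.
  weight 4: 1 codewords.
  weight 5: 1 codewords.
Minimum distance d = smallest w > 0 with A_w > 0 = 3.
Sanity: Σ A_w = 4 = 2^2 = 4 ✓.


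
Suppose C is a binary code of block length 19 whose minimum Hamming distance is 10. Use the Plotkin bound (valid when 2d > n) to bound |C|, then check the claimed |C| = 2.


Plotkin bound M ≤ 20; given |C| = 2 ≤ bound (satisfied).

Check applicability: 2d = 20, n = 19.
2d − n = 1 > 0, so Plotkin applies.
Compute d/(2d−n) = 10/1 ≈ 10.0000.
⌊d/(2d−n)⌋ = 10.
Plotkin bound: M ≤ 2·10 = 20.
Given |C| = 2, check: satisfied.
This |C| is below the Plotkin bound.


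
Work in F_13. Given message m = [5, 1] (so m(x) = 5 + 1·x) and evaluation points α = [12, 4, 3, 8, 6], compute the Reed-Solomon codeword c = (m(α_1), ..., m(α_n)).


c = [4, 9, 8, 0, 11]

Message polynomial: m(x) = 5 + 1·x (mod 13).
For each evaluation point α_i, compute m(α_i) mod 13:
  α_1 = 12: Horner steps 1 → 4, so m(12) = 4.
  α_2 = 4: Horner steps 1 → 9, so m(4) = 9.
  α_3 = 3: Horner steps 1 → 8, so m(3) = 8.
  α_4 = 8: Horner steps 1 → 0, so m(8) = 0.
  α_5 = 6: Horner steps 1 → 11, so m(6) = 11.
Codeword c = [4, 9, 8, 0, 11] ∈ F_13^5.


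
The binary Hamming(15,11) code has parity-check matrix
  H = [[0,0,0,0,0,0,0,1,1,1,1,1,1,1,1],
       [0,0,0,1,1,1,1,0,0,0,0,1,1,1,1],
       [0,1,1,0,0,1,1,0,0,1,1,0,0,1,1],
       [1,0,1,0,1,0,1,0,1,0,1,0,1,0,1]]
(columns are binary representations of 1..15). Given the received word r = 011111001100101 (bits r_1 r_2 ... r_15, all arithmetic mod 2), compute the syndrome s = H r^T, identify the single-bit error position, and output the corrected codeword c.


s = (0, 1, 1, 1)^T, error position = 7, corrected codeword c = 011111101100101

Compute s = H r^T mod 2 one row at a time:
  s_1 = 0 + 1 + 1 + 0 + 0 + 1 + 0 + 1 = 4 ≡ 0 (mod 2).
  s_2 = 1 + 1 + 1 + 0 + 0 + 1 + 0 + 1 = 5 ≡ 1 (mod 2).
  s_3 = 1 + 1 + 1 + 0 + 1 + 0 + 0 + 1 = 5 ≡ 1 (mod 2).
  s_4 = 0 + 1 + 1 + 0 + 1 + 0 + 1 + 1 = 5 ≡ 1 (mod 2).
s = (0, 1, 1, 1)^T — this equals column 7 of H (binary 0111), so error is at position 7.
Correct: flip bit 7 of r = 011111001100101 to get c = 011111101100101.


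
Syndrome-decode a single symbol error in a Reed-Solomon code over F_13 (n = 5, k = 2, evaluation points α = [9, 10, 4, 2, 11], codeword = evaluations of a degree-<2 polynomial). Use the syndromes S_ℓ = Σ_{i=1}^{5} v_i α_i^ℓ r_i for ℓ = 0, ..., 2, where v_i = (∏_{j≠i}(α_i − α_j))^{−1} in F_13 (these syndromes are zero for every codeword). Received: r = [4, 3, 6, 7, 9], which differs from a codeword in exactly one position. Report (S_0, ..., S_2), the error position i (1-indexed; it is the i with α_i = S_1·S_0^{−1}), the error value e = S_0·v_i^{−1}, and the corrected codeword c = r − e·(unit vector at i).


S = (4, 10, 12), error at position 1, error magnitude e = 7, c = [10, 3, 6, 7, 9].

Step 1: column multipliers v_i = (∏_{j≠i}(α_i − α_j))^{−1} mod 13.
  i = 1 (α = 9): (9−10)(9−4)(9−2)(9−11) = (−1)·5·7·(−2) = 70 ≡ 5, so v_1 = 5^{−1} = 8 (mod 13).
  i = 2 (α = 10): (10−9)(10−4)(10−2)(10−11) = 1·6·8·(−1) = −48 ≡ 4, so v_2 = 4^{−1} = 10 (mod 13).
  i = 3 (α = 4): (4−9)(4−10)(4−2)(4−11) = (−5)·(−6)·2·(−7) = −420 ≡ 9, so v_3 = 9^{−1} = 3 (mod 13).
  i = 4 (α = 2): (2−9)(2−10)(2−4)(2−11) = (−7)·(−8)·(−2)·(−9) = 1008 ≡ 7, so v_4 = 7^{−1} = 2 (mod 13).
  i = 5 (α = 11): (11−9)(11−10)(11−4)(11−2) = 2·1·7·9 = 126 ≡ 9, so v_5 = 9^{−1} = 3 (mod 13).
  v = [8, 10, 3, 2, 3].
Step 2: syndromes of r = [4, 3, 6, 7, 9] (all sums mod 13).
  S_0 = Σ v_i r_i = 8·4 + 10·3 + 3·6 + 2·7 + 3·9 = 121 ≡ 4.
  S_1 = Σ v_i α_i r_i = 8·9·4 + 10·10·3 + 3·4·6 + 2·2·7 + 3·11·9 = 985 ≡ 10.
  α_i^2 mod 13 = [3, 9, 3, 4, 4].
  S_2 = Σ v_i α_i^2 r_i = 8·3·4 + 10·9·3 + 3·3·6 + 2·4·7 + 3·4·9 = 584 ≡ 12.
  S = (4, 10, 12) ≠ 0, so r is not a codeword (an error is present).
Step 3: locate the error. For a single error e at position i, S_ℓ = v_i·e·α_i^ℓ, so α_err = S_1/S_0.
  S_0^{−1} = 4^{−1} = 10 (mod 13), so α_err = 10·10 = 100 ≡ 9 = α_1. Error position i = 1.
  Consistency check: S_2/S_1 = 12·4 = 48 ≡ 9 = α_err ✓ (single-error assumption holds).
Step 4: error magnitude e = S_0/v_1 = S_0·∏_{j≠1}(α_1 − α_j) = 4·5 = 20 ≡ 7 (mod 13).
Step 5: correct position 1: c_1 = r_1 − e = 4 − 7 ≡ 10 (mod 13). Hence c = [10, 3, 6, 7, 9].
  Check: interpolating c through the α_i gives m(x) = 8 + 6·x (degree < 2) with m(α_i) = c_i for every i, so c is indeed a codeword.


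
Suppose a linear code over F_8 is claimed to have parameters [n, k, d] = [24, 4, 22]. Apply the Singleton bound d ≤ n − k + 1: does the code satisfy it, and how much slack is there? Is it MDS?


Singleton RHS = n − k + 1 = 21, slack = -1, bound violated (no such code; not MDS).

Singleton bound: d ≤ n − k + 1.
Here n = 24, k = 4, so n − k + 1 = 21.
Given d = 22, check d ≤ 21: NO.
Slack = (n − k + 1) − d = -1.
The slack is negative: d = 22 exceeds n − k + 1 = 21 by 1, so the Singleton bound is violated and no linear [24, 4, 22]_8 code can exist. In particular it is not MDS (MDS requires d = n − k + 1 exactly).
Description: the claimed parameters are [24, 4, 22]_8; such a code would be impossible (violates the Singleton bound).


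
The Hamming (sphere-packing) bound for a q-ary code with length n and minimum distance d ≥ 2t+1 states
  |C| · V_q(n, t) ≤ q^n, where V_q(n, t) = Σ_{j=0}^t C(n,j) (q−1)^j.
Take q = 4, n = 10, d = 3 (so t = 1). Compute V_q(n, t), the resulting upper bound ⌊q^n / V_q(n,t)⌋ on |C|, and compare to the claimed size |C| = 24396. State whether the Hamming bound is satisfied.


V_q(n, t) = 31, q^n = 1048576, Hamming bound = 33825, |C| = 24396 ≤ bound (satisfied).

Step 1: Compute V_q(n, t) = Σ_{j=0}^1 C(n, j) (q−1)^j.
  j = 0: C(10,0)·(3)^0 = 1·1 = 1.
  j = 1: C(10,1)·(3)^1 = 10·3 = 30.
  V_q(n, t) = 1 + 30 = 31.
Step 2: q^n = 4^10 = 1048576.
Step 3: Hamming bound ⌊q^n / V_q(n,t)⌋ = ⌊1048576/31⌋ = 33825.
Step 4: Compare |C| = 24396 to 33825: satisfied.
The claimed |C| lies below the Hamming bound.


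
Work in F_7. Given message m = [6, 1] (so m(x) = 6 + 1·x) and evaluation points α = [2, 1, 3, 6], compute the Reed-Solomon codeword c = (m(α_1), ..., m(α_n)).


c = [1, 0, 2, 5]

Message polynomial: m(x) = 6 + 1·x (mod 7).
For each evaluation point α_i, compute m(α_i) mod 7:
  α_1 = 2: Horner steps 1 → 1, so m(2) = 1.
  α_2 = 1: Horner steps 1 → 0, so m(1) = 0.
  α_3 = 3: Horner steps 1 → 2, so m(3) = 2.
  α_4 = 6: Horner steps 1 → 5, so m(6) = 5.
Codeword c = [1, 0, 2, 5] ∈ F_7^4.


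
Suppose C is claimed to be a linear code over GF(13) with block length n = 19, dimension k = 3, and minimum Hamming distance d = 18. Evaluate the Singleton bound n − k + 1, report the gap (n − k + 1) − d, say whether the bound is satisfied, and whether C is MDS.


Singleton RHS = n − k + 1 = 17, slack = -1, bound violated (no such code; not MDS).

Singleton bound: d ≤ n − k + 1.
Here n = 19, k = 3, so n − k + 1 = 17.
Given d = 18, check d ≤ 17: NO.
Slack = (n − k + 1) − d = -1.
The slack is negative: d = 18 exceeds n − k + 1 = 17 by 1, so the Singleton bound is violated and no linear [19, 3, 18]_13 code can exist. In particular it is not MDS (MDS requires d = n − k + 1 exactly).
Description: the claimed parameters are [19, 3, 18]_13; such a code would be impossible (violates the Singleton bound).


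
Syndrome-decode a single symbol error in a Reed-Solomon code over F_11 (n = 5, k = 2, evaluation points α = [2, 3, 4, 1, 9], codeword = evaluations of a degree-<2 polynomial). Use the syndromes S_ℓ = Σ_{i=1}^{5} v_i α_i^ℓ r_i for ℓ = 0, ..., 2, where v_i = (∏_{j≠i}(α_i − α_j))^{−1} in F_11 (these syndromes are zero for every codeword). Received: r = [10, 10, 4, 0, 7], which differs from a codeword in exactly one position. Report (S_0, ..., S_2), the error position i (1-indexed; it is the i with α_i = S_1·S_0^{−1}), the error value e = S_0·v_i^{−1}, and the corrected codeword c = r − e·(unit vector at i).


S = (2, 4, 8), error at position 1, error magnitude e = 5, c = [5, 10, 4, 0, 7].

Step 1: column multipliers v_i = (∏_{j≠i}(α_i − α_j))^{−1} mod 11.
  i = 1 (α = 2): (2−3)(2−4)(2−1)(2−9) = (−1)·(−2)·1·(−7) = −14 ≡ 8, so v_1 = 8^{−1} = 7 (mod 11).
  i = 2 (α = 3): (3−2)(3−4)(3−1)(3−9) = 1·(−1)·2·(−6) = 12 ≡ 1, so v_2 = 1^{−1} = 1 (mod 11).
  i = 3 (α = 4): (4−2)(4−3)(4−1)(4−9) = 2·1·3·(−5) = −30 ≡ 3, so v_3 = 3^{−1} = 4 (mod 11).
  i = 4 (α = 1): (1−2)(1−3)(1−4)(1−9) = (−1)·(−2)·(−3)·(−8) = 48 ≡ 4, so v_4 = 4^{−1} = 3 (mod 11).
  i = 5 (α = 9): (9−2)(9−3)(9−4)(9−1) = 7·6·5·8 = 1680 ≡ 8, so v_5 = 8^{−1} = 7 (mod 11).
  v = [7, 1, 4, 3, 7].
Step 2: syndromes of r = [10, 10, 4, 0, 7] (all sums mod 11).
  S_0 = Σ v_i r_i = 7·10 + 1·10 + 4·4 + 3·0 + 7·7 = 145 ≡ 2.
  S_1 = Σ v_i α_i r_i = 7·2·10 + 1·3·10 + 4·4·4 + 3·1·0 + 7·9·7 = 675 ≡ 4.
  α_i^2 mod 11 = [4, 9, 5, 1, 4].
  S_2 = Σ v_i α_i^2 r_i = 7·4·10 + 1·9·10 + 4·5·4 + 3·1·0 + 7·4·7 = 646 ≡ 8.
  S = (2, 4, 8) ≠ 0, so r is not a codeword (an error is present).
Step 3: locate the error. For a single error e at position i, S_ℓ = v_i·e·α_i^ℓ, so α_err = S_1/S_0.
  S_0^{−1} = 2^{−1} = 6 (mod 11), so α_err = 4·6 = 24 ≡ 2 = α_1. Error position i = 1.
  Consistency check: S_2/S_1 = 8·3 = 24 ≡ 2 = α_err ✓ (single-error assumption holds).
Step 4: error magnitude e = S_0/v_1 = S_0·∏_{j≠1}(α_1 − α_j) = 2·8 = 16 ≡ 5 (mod 11).
Step 5: correct position 1: c_1 = r_1 − e = 10 − 5 ≡ 5 (mod 11). Hence c = [5, 10, 4, 0, 7].
  Check: interpolating c through the α_i gives m(x) = 6 + 5·x (degree < 2) with m(α_i) = c_i for every i, so c is indeed a codeword.


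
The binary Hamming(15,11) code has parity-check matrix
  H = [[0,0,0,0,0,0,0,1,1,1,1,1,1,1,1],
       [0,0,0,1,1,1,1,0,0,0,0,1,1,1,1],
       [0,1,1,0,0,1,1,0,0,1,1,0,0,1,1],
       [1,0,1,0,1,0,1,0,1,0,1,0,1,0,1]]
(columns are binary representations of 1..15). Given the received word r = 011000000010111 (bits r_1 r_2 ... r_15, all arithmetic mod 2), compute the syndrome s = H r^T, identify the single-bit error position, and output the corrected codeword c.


s = (0, 1, 1, 0)^T, error position = 6, corrected codeword c = 011001000010111

Compute s = H r^T mod 2 one row at a time:
  s_1 = 0 + 0 + 0 + 1 + 0 + 1 + 1 + 1 = 4 ≡ 0 (mod 2).
  s_2 = 0 + 0 + 0 + 0 + 0 + 1 + 1 + 1 = 3 ≡ 1 (mod 2).
  s_3 = 1 + 1 + 0 + 0 + 0 + 1 + 1 + 1 = 5 ≡ 1 (mod 2).
  s_4 = 0 + 1 + 0 + 0 + 0 + 1 + 1 + 1 = 4 ≡ 0 (mod 2).
s = (0, 1, 1, 0)^T — this equals column 6 of H (binary 0110), so error is at position 6.
Correct: flip bit 6 of r = 011000000010111 to get c = 011001000010111.


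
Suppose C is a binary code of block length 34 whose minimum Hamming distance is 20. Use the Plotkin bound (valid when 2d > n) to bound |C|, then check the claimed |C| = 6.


Plotkin bound M ≤ 6; given |C| = 6 ≤ bound (satisfied).

Check applicability: 2d = 40, n = 34.
2d − n = 6 > 0, so Plotkin applies.
Compute d/(2d−n) = 20/6 ≈ 3.3333.
⌊d/(2d−n)⌋ = 3.
Plotkin bound: M ≤ 2·3 = 6.
Given |C| = 6, check: satisfied.
This |C| is at the Plotkin bound.


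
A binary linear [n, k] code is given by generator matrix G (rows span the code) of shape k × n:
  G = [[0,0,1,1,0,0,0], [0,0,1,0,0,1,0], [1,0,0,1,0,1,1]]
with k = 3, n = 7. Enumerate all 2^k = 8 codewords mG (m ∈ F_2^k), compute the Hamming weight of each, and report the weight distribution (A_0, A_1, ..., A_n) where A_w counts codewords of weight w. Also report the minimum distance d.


Weight distribution: A_0 = 1, A_2 = 4, A_4 = 3. Minimum distance d = 2.

Enumerate all 2^3 = 8 messages m ∈ F_2^3.
For each, compute codeword c = mG in F_2^7, then tally its weight.
  m = 000 → c = 0000000, weight = 0.
  m = 100 → c = 0011000, weight = 2.
  m = 010 → c = 0010010, weight = 2.
  m = 110 → c = 0001010, weight = 2.
  m = 001 → c = 1001011, weight = 4.
  m = 101 → c = 1010011, weight = 4.
  m = 011 → c = 1011001, weight = 4.
  m = 111 → c = 1000001, weight = 2.
Tally weights:
  weight 0: 1 codewords.
  weight 2: 4 codewords.
  weight 4: 3 codewords.
Minimum distance d = smallest w > 0 with A_w > 0 = 2.
Sanity: Σ A_w = 8 = 2^3 = 8 ✓.


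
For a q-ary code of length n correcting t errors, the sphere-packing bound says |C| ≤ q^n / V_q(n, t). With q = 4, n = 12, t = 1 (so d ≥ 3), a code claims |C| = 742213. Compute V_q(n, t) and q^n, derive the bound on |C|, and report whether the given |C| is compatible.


V_q(n, t) = 37, q^n = 16777216, Hamming bound = 453438, |C| = 742213 > bound (violated).

Step 1: Compute V_q(n, t) = Σ_{j=0}^1 C(n, j) (q−1)^j.
  j = 0: C(12,0)·(3)^0 = 1·1 = 1.
  j = 1: C(12,1)·(3)^1 = 12·3 = 36.
  V_q(n, t) = 1 + 36 = 37.
Step 2: q^n = 4^12 = 16777216.
Step 3: Hamming bound ⌊q^n / V_q(n,t)⌋ = ⌊16777216/37⌋ = 453438.
Step 4: Compare |C| = 742213 to 453438: violated.
The claimed |C| lies above the Hamming bound, so no 4-ary code of length 12 with d ≥ 3 can have 742213 codewords.


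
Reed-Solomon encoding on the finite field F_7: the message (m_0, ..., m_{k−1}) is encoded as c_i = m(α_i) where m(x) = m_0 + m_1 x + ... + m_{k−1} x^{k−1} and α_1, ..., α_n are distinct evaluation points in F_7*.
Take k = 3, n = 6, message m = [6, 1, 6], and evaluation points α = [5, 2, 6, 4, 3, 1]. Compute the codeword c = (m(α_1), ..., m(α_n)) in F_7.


c = [0, 4, 4, 1, 0, 6]

Message polynomial: m(x) = 6 + 1·x + 6·x^2 (mod 7).
For each evaluation point α_i, compute m(α_i) mod 7:
  α_1 = 5: Horner steps 6 → 3 → 0, so m(5) = 0.
  α_2 = 2: Horner steps 6 → 6 → 4, so m(2) = 4.
  α_3 = 6: Horner steps 6 → 2 → 4, so m(6) = 4.
  α_4 = 4: Horner steps 6 → 4 → 1, so m(4) = 1.
  α_5 = 3: Horner steps 6 → 5 → 0, so m(3) = 0.
  α_6 = 1: Horner steps 6 → 0 → 6, so m(1) = 6.
Codeword c = [0, 4, 4, 1, 0, 6] ∈ F_7^6.


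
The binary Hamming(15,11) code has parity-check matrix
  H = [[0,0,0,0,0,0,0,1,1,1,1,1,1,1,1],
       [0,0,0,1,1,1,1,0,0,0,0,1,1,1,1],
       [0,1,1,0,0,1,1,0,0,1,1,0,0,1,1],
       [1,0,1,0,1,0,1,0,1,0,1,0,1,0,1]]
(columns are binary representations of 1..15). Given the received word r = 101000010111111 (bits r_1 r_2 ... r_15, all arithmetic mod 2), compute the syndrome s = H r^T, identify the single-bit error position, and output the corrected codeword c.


s = (1, 0, 1, 1)^T, error position = 11, corrected codeword c = 101000010101111

Compute s = H r^T mod 2 one row at a time:
  s_1 = 1 + 0 + 1 + 1 + 1 + 1 + 1 + 1 = 7 ≡ 1 (mod 2).
  s_2 = 0 + 0 + 0 + 0 + 1 + 1 + 1 + 1 = 4 ≡ 0 (mod 2).
  s_3 = 0 + 1 + 0 + 0 + 1 + 1 + 1 + 1 = 5 ≡ 1 (mod 2).
  s_4 = 1 + 1 + 0 + 0 + 0 + 1 + 1 + 1 = 5 ≡ 1 (mod 2).
s = (1, 0, 1, 1)^T — this equals column 11 of H (binary 1011), so error is at position 11.
Correct: flip bit 11 of r = 101000010111111 to get c = 101000010101111.


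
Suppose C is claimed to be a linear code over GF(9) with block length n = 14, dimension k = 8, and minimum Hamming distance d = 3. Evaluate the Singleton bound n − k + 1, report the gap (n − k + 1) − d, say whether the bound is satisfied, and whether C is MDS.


Singleton RHS = n − k + 1 = 7, slack = 4, bound satisfied, not MDS.

Singleton bound: d ≤ n − k + 1.
Here n = 14, k = 8, so n − k + 1 = 7.
Given d = 3, check d ≤ 7: YES.
Slack = (n − k + 1) − d = 4.
The code is NOT MDS (slack = 4 > 0).
Description: the claimed parameters are [14, 8, 3]_9; such a code would be non-MDS.


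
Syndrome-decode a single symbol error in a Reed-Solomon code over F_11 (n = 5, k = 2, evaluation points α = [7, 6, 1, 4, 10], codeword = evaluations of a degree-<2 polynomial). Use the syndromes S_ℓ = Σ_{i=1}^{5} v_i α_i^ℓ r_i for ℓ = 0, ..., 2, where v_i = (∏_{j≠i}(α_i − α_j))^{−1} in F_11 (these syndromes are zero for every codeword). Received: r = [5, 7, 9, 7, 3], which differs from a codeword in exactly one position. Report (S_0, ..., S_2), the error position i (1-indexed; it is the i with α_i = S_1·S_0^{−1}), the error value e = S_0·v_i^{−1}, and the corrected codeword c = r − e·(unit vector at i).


S = (7, 9, 10), error at position 2, error magnitude e = 5, c = [5, 2, 9, 7, 3].

Step 1: column multipliers v_i = (∏_{j≠i}(α_i − α_j))^{−1} mod 11.
  i = 1 (α = 7): (7−6)(7−1)(7−4)(7−10) = 1·6·3·(−3) = −54 ≡ 1, so v_1 = 1^{−1} = 1 (mod 11).
  i = 2 (α = 6): (6−7)(6−1)(6−4)(6−10) = (−1)·5·2·(−4) = 40 ≡ 7, so v_2 = 7^{−1} = 8 (mod 11).
  i = 3 (α = 1): (1−7)(1−6)(1−4)(1−10) = (−6)·(−5)·(−3)·(−9) = 810 ≡ 7, so v_3 = 7^{−1} = 8 (mod 11).
  i = 4 (α = 4): (4−7)(4−6)(4−1)(4−10) = (−3)·(−2)·3·(−6) = −108 ≡ 2, so v_4 = 2^{−1} = 6 (mod 11).
  i = 5 (α = 10): (10−7)(10−6)(10−1)(10−4) = 3·4·9·6 = 648 ≡ 10, so v_5 = 10^{−1} = 10 (mod 11).
  v = [1, 8, 8, 6, 10].
Step 2: syndromes of r = [5, 7, 9, 7, 3] (all sums mod 11).
  S_0 = Σ v_i r_i = 1·5 + 8·7 + 8·9 + 6·7 + 10·3 = 205 ≡ 7.
  S_1 = Σ v_i α_i r_i = 1·7·5 + 8·6·7 + 8·1·9 + 6·4·7 + 10·10·3 = 911 ≡ 9.
  α_i^2 mod 11 = [5, 3, 1, 5, 1].
  S_2 = Σ v_i α_i^2 r_i = 1·5·5 + 8·3·7 + 8·1·9 + 6·5·7 + 10·1·3 = 505 ≡ 10.
  S = (7, 9, 10) ≠ 0, so r is not a codeword (an error is present).
Step 3: locate the error. For a single error e at position i, S_ℓ = v_i·e·α_i^ℓ, so α_err = S_1/S_0.
  S_0^{−1} = 7^{−1} = 8 (mod 11), so α_err = 9·8 = 72 ≡ 6 = α_2. Error position i = 2.
  Consistency check: S_2/S_1 = 10·5 = 50 ≡ 6 = α_err ✓ (single-error assumption holds).
Step 4: error magnitude e = S_0/v_2 = S_0·∏_{j≠2}(α_2 − α_j) = 7·7 = 49 ≡ 5 (mod 11).
Step 5: correct position 2: c_2 = r_2 − e = 7 − 5 ≡ 2 (mod 11). Hence c = [5, 2, 9, 7, 3].
  Check: interpolating c through the α_i gives m(x) = 6 + 3·x (degree < 2) with m(α_i) = c_i for every i, so c is indeed a codeword.


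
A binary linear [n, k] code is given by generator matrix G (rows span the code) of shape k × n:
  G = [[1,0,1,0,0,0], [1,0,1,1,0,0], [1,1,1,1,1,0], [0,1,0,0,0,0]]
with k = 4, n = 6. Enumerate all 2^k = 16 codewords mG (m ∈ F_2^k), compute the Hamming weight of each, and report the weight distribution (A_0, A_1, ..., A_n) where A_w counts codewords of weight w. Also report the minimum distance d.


Weight distribution: A_0 = 1, A_1 = 3, A_2 = 4, A_3 = 4, A_4 = 3, A_5 = 1. Minimum distance d = 1.

Enumerate all 2^4 = 16 messages m ∈ F_2^4.
For each, compute codeword c = mG in F_2^6, then tally its weight.
  m = 0000 → c = 000000, weight = 0.
  m = 1000 → c = 101000, weight = 2.
  m = 0100 → c = 101100, weight = 3.
  m = 1100 → c = 000100, weight = 1.
  m = 0010 → c = 111110, weight = 5.
  m = 1010 → c = 010110, weight = 3.
  m = 0110 → c = 010010, weight = 2.
  m = 1110 → c = 111010, weight = 4.
  m = 0001 → c = 010000, weight = 1.
  m = 1001 → c = 111000, weight = 3.
  m = 0101 → c = 111100, weight = 4.
  m = 1101 → c = 010100, weight = 2.
  m = 0011 → c = 101110, weight = 4.
  m = 1011 → c = 000110, weight = 2.
  m = 0111 → c = 000010, weight = 1.
  m = 1111 → c = 101010, weight = 3.
Tally weights:
  weight 0: 1 codewords.
  weight 1: 3 codewords.
  weight 2: 4 codewords.
  weight 3: 4 codewords.
  weight 4: 3 codewords.
  weight 5: 1 codewords.
Minimum distance d = smallest w > 0 with A_w > 0 = 1.
Sanity: Σ A_w = 16 = 2^4 = 16 ✓.


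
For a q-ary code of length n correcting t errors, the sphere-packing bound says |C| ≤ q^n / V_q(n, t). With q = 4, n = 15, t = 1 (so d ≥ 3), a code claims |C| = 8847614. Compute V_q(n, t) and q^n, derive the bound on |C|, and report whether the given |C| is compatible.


V_q(n, t) = 46, q^n = 1073741824, Hamming bound = 23342213, |C| = 8847614 ≤ bound (satisfied).

Step 1: Compute V_q(n, t) = Σ_{j=0}^1 C(n, j) (q−1)^j.
  j = 0: C(15,0)·(3)^0 = 1·1 = 1.
  j = 1: C(15,1)·(3)^1 = 15·3 = 45.
  V_q(n, t) = 1 + 45 = 46.
Step 2: q^n = 4^15 = 1073741824.
Step 3: Hamming bound ⌊q^n / V_q(n,t)⌋ = ⌊1073741824/46⌋ = 23342213.
Step 4: Compare |C| = 8847614 to 23342213: satisfied.
The claimed |C| lies below the Hamming bound.


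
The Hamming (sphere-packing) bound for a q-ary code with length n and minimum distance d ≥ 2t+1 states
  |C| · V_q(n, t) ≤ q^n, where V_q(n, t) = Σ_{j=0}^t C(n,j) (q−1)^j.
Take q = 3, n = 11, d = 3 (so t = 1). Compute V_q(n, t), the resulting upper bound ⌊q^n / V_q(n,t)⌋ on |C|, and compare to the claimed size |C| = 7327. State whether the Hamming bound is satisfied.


V_q(n, t) = 23, q^n = 177147, Hamming bound = 7702, |C| = 7327 ≤ bound (satisfied).

Step 1: Compute V_q(n, t) = Σ_{j=0}^1 C(n, j) (q−1)^j.
  j = 0: C(11,0)·(2)^0 = 1·1 = 1.
  j = 1: C(11,1)·(2)^1 = 11·2 = 22.
  V_q(n, t) = 1 + 22 = 23.
Step 2: q^n = 3^11 = 177147.
Step 3: Hamming bound ⌊q^n / V_q(n,t)⌋ = ⌊177147/23⌋ = 7702.
Step 4: Compare |C| = 7327 to 7702: satisfied.
The claimed |C| lies below the Hamming bound.


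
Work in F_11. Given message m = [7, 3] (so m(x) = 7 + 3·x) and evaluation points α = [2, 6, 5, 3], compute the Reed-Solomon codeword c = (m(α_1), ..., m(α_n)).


c = [2, 3, 0, 5]

Message polynomial: m(x) = 7 + 3·x (mod 11).
For each evaluation point α_i, compute m(α_i) mod 11:
  α_1 = 2: Horner steps 3 → 2, so m(2) = 2.
  α_2 = 6: Horner steps 3 → 3, so m(6) = 3.
  α_3 = 5: Horner steps 3 → 0, so m(5) = 0.
  α_4 = 3: Horner steps 3 → 5, so m(3) = 5.
Codeword c = [2, 3, 0, 5] ∈ F_11^4.


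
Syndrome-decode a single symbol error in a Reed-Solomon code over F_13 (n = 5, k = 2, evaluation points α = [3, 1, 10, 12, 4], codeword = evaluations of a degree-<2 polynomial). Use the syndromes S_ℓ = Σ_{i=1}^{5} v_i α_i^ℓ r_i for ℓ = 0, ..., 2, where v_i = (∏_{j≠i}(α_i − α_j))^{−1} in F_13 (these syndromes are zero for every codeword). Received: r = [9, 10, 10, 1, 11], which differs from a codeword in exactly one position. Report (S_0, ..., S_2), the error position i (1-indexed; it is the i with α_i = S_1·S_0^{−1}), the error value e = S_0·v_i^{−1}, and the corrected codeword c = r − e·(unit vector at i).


S = (2, 2, 2), error at position 2, error magnitude e = 5, c = [9, 5, 10, 1, 11].

Step 1: column multipliers v_i = (∏_{j≠i}(α_i − α_j))^{−1} mod 13.
  i = 1 (α = 3): (3−1)(3−10)(3−12)(3−4) = 2·(−7)·(−9)·(−1) = −126 ≡ 4, so v_1 = 4^{−1} = 10 (mod 13).
  i = 2 (α = 1): (1−3)(1−10)(1−12)(1−4) = (−2)·(−9)·(−11)·(−3) = 594 ≡ 9, so v_2 = 9^{−1} = 3 (mod 13).
  i = 3 (α = 10): (10−3)(10−1)(10−12)(10−4) = 7·9·(−2)·6 = −756 ≡ 11, so v_3 = 11^{−1} = 6 (mod 13).
  i = 4 (α = 12): (12−3)(12−1)(12−10)(12−4) = 9·11·2·8 = 1584 ≡ 11, so v_4 = 11^{−1} = 6 (mod 13).
  i = 5 (α = 4): (4−3)(4−1)(4−10)(4−12) = 1·3·(−6)·(−8) = 144 ≡ 1, so v_5 = 1^{−1} = 1 (mod 13).
  v = [10, 3, 6, 6, 1].
Step 2: syndromes of r = [9, 10, 10, 1, 11] (all sums mod 13).
  S_0 = Σ v_i r_i = 10·9 + 3·10 + 6·10 + 6·1 + 1·11 = 197 ≡ 2.
  S_1 = Σ v_i α_i r_i = 10·3·9 + 3·1·10 + 6·10·10 + 6·12·1 + 1·4·11 = 1016 ≡ 2.
  α_i^2 mod 13 = [9, 1, 9, 1, 3].
  S_2 = Σ v_i α_i^2 r_i = 10·9·9 + 3·1·10 + 6·9·10 + 6·1·1 + 1·3·11 = 1419 ≡ 2.
  S = (2, 2, 2) ≠ 0, so r is not a codeword (an error is present).
Step 3: locate the error. For a single error e at position i, S_ℓ = v_i·e·α_i^ℓ, so α_err = S_1/S_0.
  S_0^{−1} = 2^{−1} = 7 (mod 13), so α_err = 2·7 = 14 ≡ 1 = α_2. Error position i = 2.
  Consistency check: S_2/S_1 = 2·7 = 14 ≡ 1 = α_err ✓ (single-error assumption holds).
Step 4: error magnitude e = S_0/v_2 = S_0·∏_{j≠2}(α_2 − α_j) = 2·9 = 18 ≡ 5 (mod 13).
Step 5: correct position 2: c_2 = r_2 − e = 10 − 5 ≡ 5 (mod 13). Hence c = [9, 5, 10, 1, 11].
  Check: interpolating c through the α_i gives m(x) = 3 + 2·x (degree < 2) with m(α_i) = c_i for every i, so c is indeed a codeword.


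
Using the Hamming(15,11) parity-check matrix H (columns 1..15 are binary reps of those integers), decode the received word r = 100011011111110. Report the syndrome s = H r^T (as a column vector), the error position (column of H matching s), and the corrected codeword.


s = (1, 1, 0, 1)^T, error position = 13, corrected codeword c = 100011011111010

Compute s = H r^T mod 2 one row at a time:
  s_1 = 1 + 1 + 1 + 1 + 1 + 1 + 1 + 0 = 7 ≡ 1 (mod 2).
  s_2 = 0 + 1 + 1 + 0 + 1 + 1 + 1 + 0 = 5 ≡ 1 (mod 2).
  s_3 = 0 + 0 + 1 + 0 + 1 + 1 + 1 + 0 = 4 ≡ 0 (mod 2).
  s_4 = 1 + 0 + 1 + 0 + 1 + 1 + 1 + 0 = 5 ≡ 1 (mod 2).
s = (1, 1, 0, 1)^T — this equals column 13 of H (binary 1101), so error is at position 13.
Correct: flip bit 13 of r = 100011011111110 to get c = 100011011111010.


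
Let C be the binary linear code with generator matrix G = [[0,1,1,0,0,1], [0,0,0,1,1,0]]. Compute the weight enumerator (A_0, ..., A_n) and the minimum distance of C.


Weight distribution: A_0 = 1, A_2 = 1, A_3 = 1, A_5 = 1. Minimum distance d = 2.

Enumerate all 2^2 = 4 messages m ∈ F_2^2.
For each, compute codeword c = mG in F_2^6, then tally its weight.
  m = 00 → c = 000000, weight = 0.
  m = 10 → c = 011001, weight = 3.
  m = 01 → c = 000110, weight = 2.
  m = 11 → c = 011111, weight = 5.
Tally weights:
  weight 0: 1 codewords.
  weight 2: 1 codewords.
  weight 3: 1 codewords.
  weight 5: 1 codewords.
Minimum distance d = smallest w > 0 with A_w > 0 = 2.
Sanity: Σ A_w = 4 = 2^2 = 4 ✓.


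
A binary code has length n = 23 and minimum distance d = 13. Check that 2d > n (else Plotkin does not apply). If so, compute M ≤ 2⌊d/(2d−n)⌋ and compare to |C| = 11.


Plotkin bound M ≤ 8; given |C| = 11 > bound (violated).

Check applicability: 2d = 26, n = 23.
2d − n = 3 > 0, so Plotkin applies.
Compute d/(2d−n) = 13/3 ≈ 4.3333.
⌊d/(2d−n)⌋ = 4.
Plotkin bound: M ≤ 2·4 = 8.
Given |C| = 11, check: VIOLATED.
This |C| is above the Plotkin bound, so no binary code with n = 23, d = 13 and 11 codewords exists.


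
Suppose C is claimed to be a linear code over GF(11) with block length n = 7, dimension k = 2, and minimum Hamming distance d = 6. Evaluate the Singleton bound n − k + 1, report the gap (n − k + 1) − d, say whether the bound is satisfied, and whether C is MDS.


Singleton RHS = n − k + 1 = 6, slack = 0, bound satisfied, MDS.

Singleton bound: d ≤ n − k + 1.
Here n = 7, k = 2, so n − k + 1 = 6.
Given d = 6, check d ≤ 6: YES.
Slack = (n − k + 1) − d = 0.
The code is MDS (slack = 0).
Description: the claimed parameters are [7, 2, 6]_11; such a code would be MDS (meets Singleton bound).


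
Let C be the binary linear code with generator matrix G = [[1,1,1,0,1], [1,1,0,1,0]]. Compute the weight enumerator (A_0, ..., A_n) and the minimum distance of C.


Weight distribution: A_0 = 1, A_3 = 2, A_4 = 1. Minimum distance d = 3.

Enumerate all 2^2 = 4 messages m ∈ F_2^2.
For each, compute codeword c = mG in F_2^5, then tally its weight.
  m = 00 → c = 00000, weight = 0.
  m = 10 → c = 11101, weight = 4.
  m = 01 → c = 11010, weight = 3.
  m = 11 → c = 00111, weight = 3.
Tally weights:
  weight 0: 1 codewords.
  weight 3: 2 codewords.
  weight 4: 1 codewords.
Minimum distance d = smallest w > 0 with A_w > 0 = 3.
Sanity: Σ A_w = 4 = 2^2 = 4 ✓.


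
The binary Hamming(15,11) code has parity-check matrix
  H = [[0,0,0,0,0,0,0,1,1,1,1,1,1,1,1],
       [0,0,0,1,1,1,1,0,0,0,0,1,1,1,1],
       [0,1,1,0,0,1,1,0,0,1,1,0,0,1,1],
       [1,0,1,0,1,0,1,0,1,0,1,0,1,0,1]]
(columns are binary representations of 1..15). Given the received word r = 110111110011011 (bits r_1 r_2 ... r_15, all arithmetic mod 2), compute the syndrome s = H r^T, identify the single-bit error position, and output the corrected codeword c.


s = (1, 1, 0, 1)^T, error position = 13, corrected codeword c = 110111110011111

Compute s = H r^T mod 2 one row at a time:
  s_1 = 1 + 0 + 0 + 1 + 1 + 0 + 1 + 1 = 5 ≡ 1 (mod 2).
  s_2 = 1 + 1 + 1 + 1 + 1 + 0 + 1 + 1 = 7 ≡ 1 (mod 2).
  s_3 = 1 + 0 + 1 + 1 + 0 + 1 + 1 + 1 = 6 ≡ 0 (mod 2).
  s_4 = 1 + 0 + 1 + 1 + 0 + 1 + 0 + 1 = 5 ≡ 1 (mod 2).
s = (1, 1, 0, 1)^T — this equals column 13 of H (binary 1101), so error is at position 13.
Correct: flip bit 13 of r = 110111110011011 to get c = 110111110011111.


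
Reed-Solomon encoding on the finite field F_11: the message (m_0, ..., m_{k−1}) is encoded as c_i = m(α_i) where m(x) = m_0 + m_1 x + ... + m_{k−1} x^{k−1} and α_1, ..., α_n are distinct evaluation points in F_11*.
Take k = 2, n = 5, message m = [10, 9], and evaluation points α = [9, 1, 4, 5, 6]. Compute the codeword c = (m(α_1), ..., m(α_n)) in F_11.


c = [3, 8, 2, 0, 9]

Message polynomial: m(x) = 10 + 9·x (mod 11).
For each evaluation point α_i, compute m(α_i) mod 11:
  α_1 = 9: Horner steps 9 → 3, so m(9) = 3.
  α_2 = 1: Horner steps 9 → 8, so m(1) = 8.
  α_3 = 4: Horner steps 9 → 2, so m(4) = 2.
  α_4 = 5: Horner steps 9 → 0, so m(5) = 0.
  α_5 = 6: Horner steps 9 → 9, so m(6) = 9.
Codeword c = [3, 8, 2, 0, 9] ∈ F_11^5.


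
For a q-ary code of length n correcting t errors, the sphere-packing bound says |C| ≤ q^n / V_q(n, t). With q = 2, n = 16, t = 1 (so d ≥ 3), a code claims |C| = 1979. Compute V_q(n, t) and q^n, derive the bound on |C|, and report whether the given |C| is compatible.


V_q(n, t) = 17, q^n = 65536, Hamming bound = 3855, |C| = 1979 ≤ bound (satisfied).

Step 1: Compute V_q(n, t) = Σ_{j=0}^1 C(n, j) (q−1)^j.
  j = 0: C(16,0)·(1)^0 = 1·1 = 1.
  j = 1: C(16,1)·(1)^1 = 16·1 = 16.
  V_q(n, t) = 1 + 16 = 17.
Step 2: q^n = 2^16 = 65536.
Step 3: Hamming bound ⌊q^n / V_q(n,t)⌋ = ⌊65536/17⌋ = 3855.
Step 4: Compare |C| = 1979 to 3855: satisfied.
The claimed |C| lies below the Hamming bound.


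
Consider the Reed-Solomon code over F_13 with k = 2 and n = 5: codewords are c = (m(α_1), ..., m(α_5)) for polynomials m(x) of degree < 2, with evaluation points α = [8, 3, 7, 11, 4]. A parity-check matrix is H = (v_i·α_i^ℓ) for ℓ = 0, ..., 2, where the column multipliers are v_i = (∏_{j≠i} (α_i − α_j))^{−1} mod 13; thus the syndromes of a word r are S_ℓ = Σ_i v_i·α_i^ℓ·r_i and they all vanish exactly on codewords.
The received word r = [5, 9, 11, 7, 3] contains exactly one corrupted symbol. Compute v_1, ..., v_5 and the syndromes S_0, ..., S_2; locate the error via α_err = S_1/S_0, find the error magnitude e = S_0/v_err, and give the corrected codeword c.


S = (8, 10, 6), error at position 4, error magnitude e = 7, c = [5, 9, 11, 0, 3].

Step 1: column multipliers v_i = (∏_{j≠i}(α_i − α_j))^{−1} mod 13.
  i = 1 (α = 8): (8−3)(8−7)(8−11)(8−4) = 5·1·(−3)·4 = −60 ≡ 5, so v_1 = 5^{−1} = 8 (mod 13).
  i = 2 (α = 3): (3−8)(3−7)(3−11)(3−4) = (−5)·(−4)·(−8)·(−1) = 160 ≡ 4, so v_2 = 4^{−1} = 10 (mod 13).
  i = 3 (α = 7): (7−8)(7−3)(7−11)(7−4) = (−1)·4·(−4)·3 = 48 ≡ 9, so v_3 = 9^{−1} = 3 (mod 13).
  i = 4 (α = 11): (11−8)(11−3)(11−7)(11−4) = 3·8·4·7 = 672 ≡ 9, so v_4 = 9^{−1} = 3 (mod 13).
  i = 5 (α = 4): (4−8)(4−3)(4−7)(4−11) = (−4)·1·(−3)·(−7) = −84 ≡ 7, so v_5 = 7^{−1} = 2 (mod 13).
  v = [8, 10, 3, 3, 2].
Step 2: syndromes of r = [5, 9, 11, 7, 3] (all sums mod 13).
  S_0 = Σ v_i r_i = 8·5 + 10·9 + 3·11 + 3·7 + 2·3 = 190 ≡ 8.
  S_1 = Σ v_i α_i r_i = 8·8·5 + 10·3·9 + 3·7·11 + 3·11·7 + 2·4·3 = 1076 ≡ 10.
  α_i^2 mod 13 = [12, 9, 10, 4, 3].
  S_2 = Σ v_i α_i^2 r_i = 8·12·5 + 10·9·9 + 3·10·11 + 3·4·7 + 2·3·3 = 1722 ≡ 6.
  S = (8, 10, 6) ≠ 0, so r is not a codeword (an error is present).
Step 3: locate the error. For a single error e at position i, S_ℓ = v_i·e·α_i^ℓ, so α_err = S_1/S_0.
  S_0^{−1} = 8^{−1} = 5 (mod 13), so α_err = 10·5 = 50 ≡ 11 = α_4. Error position i = 4.
  Consistency check: S_2/S_1 = 6·4 = 24 ≡ 11 = α_err ✓ (single-error assumption holds).
Step 4: error magnitude e = S_0/v_4 = S_0·∏_{j≠4}(α_4 − α_j) = 8·9 = 72 ≡ 7 (mod 13).
Step 5: correct position 4: c_4 = r_4 − e = 7 − 7 ≡ 0 (mod 13). Hence c = [5, 9, 11, 0, 3].
  Check: interpolating c through the α_i gives m(x) = 1 + 7·x (degree < 2) with m(α_i) = c_i for every i, so c is indeed a codeword.


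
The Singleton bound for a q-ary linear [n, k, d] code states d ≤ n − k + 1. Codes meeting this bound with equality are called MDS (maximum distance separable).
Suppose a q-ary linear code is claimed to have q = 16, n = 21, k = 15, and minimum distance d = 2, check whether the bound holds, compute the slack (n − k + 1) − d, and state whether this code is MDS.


Singleton RHS = n − k + 1 = 7, slack = 5, bound satisfied, not MDS.

Singleton bound: d ≤ n − k + 1.
Here n = 21, k = 15, so n − k + 1 = 7.
Given d = 2, check d ≤ 7: YES.
Slack = (n − k + 1) − d = 5.
The code is NOT MDS (slack = 5 > 0).
Description: the claimed parameters are [21, 15, 2]_16; such a code would be non-MDS.


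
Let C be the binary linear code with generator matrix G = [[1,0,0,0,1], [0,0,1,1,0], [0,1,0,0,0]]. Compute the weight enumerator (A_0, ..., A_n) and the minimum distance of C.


Weight distribution: A_0 = 1, A_1 = 1, A_2 = 2, A_3 = 2, A_4 = 1, A_5 = 1. Minimum distance d = 1.

Enumerate all 2^3 = 8 messages m ∈ F_2^3.
For each, compute codeword c = mG in F_2^5, then tally its weight.
  m = 000 → c = 00000, weight = 0.
  m = 100 → c = 10001, weight = 2.
  m = 010 → c = 00110, weight = 2.
  m = 110 → c = 10111, weight = 4.
  m = 001 → c = 01000, weight = 1.
  m = 101 → c = 11001, weight = 3.
  m = 011 → c = 01110, weight = 3.
  m = 111 → c = 11111, weight = 5.
Tally weights:
  weight 0: 1 codewords.
  weight 1: 1 codewords.
  weight 2: 2 codewords.
  weight 3: 2 codewords.
  weight 4: 1 codewords.
  weight 5: 1 codewords.
Minimum distance d = smallest w > 0 with A_w > 0 = 1.
Sanity: Σ A_w = 8 = 2^3 = 8 ✓.


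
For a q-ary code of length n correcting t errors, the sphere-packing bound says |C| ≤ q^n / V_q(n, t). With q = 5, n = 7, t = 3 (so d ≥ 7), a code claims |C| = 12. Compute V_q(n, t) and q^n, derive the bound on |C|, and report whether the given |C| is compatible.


V_q(n, t) = 2605, q^n = 78125, Hamming bound = 29, |C| = 12 ≤ bound (satisfied).

Step 1: Compute V_q(n, t) = Σ_{j=0}^3 C(n, j) (q−1)^j.
  j = 0: C(7,0)·(4)^0 = 1·1 = 1.
  j = 1: C(7,1)·(4)^1 = 7·4 = 28.
  j = 2: C(7,2)·(4)^2 = 21·16 = 336.
  j = 3: C(7,3)·(4)^3 = 35·64 = 2240.
  V_q(n, t) = 1 + 28 + 336 + 2240 = 2605.
Step 2: q^n = 5^7 = 78125.
Step 3: Hamming bound ⌊q^n / V_q(n,t)⌋ = ⌊78125/2605⌋ = 29.
Step 4: Compare |C| = 12 to 29: satisfied.
The claimed |C| lies below the Hamming bound.


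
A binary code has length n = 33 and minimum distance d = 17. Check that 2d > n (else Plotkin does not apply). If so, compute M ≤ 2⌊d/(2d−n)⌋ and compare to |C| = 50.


Plotkin bound M ≤ 34; given |C| = 50 > bound (violated).

Check applicability: 2d = 34, n = 33.
2d − n = 1 > 0, so Plotkin applies.
Compute d/(2d−n) = 17/1 ≈ 17.0000.
⌊d/(2d−n)⌋ = 17.
Plotkin bound: M ≤ 2·17 = 34.
Given |C| = 50, check: VIOLATED.
This |C| is above the Plotkin bound, so no binary code with n = 33, d = 17 and 50 codewords exists.


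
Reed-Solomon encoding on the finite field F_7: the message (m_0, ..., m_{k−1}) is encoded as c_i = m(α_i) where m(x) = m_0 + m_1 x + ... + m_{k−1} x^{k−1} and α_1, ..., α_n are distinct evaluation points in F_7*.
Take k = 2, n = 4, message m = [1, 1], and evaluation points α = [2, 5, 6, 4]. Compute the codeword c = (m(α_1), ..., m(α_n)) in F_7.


c = [3, 6, 0, 5]

Message polynomial: m(x) = 1 + 1·x (mod 7).
For each evaluation point α_i, compute m(α_i) mod 7:
  α_1 = 2: Horner steps 1 → 3, so m(2) = 3.
  α_2 = 5: Horner steps 1 → 6, so m(5) = 6.
  α_3 = 6: Horner steps 1 → 0, so m(6) = 0.
  α_4 = 4: Horner steps 1 → 5, so m(4) = 5.
Codeword c = [3, 6, 0, 5] ∈ F_7^4.
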